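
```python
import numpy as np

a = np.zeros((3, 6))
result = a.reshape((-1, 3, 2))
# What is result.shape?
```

(3, 3, 2)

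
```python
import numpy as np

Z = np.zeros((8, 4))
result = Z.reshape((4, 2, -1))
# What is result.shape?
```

(4, 2, 4)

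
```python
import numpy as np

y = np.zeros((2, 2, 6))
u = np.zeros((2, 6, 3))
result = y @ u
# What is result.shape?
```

(2, 2, 3)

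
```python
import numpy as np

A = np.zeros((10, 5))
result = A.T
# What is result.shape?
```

(5, 10)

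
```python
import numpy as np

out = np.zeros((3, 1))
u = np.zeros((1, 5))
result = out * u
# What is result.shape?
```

(3, 5)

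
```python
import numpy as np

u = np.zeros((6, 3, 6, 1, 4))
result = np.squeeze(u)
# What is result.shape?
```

(6, 3, 6, 4)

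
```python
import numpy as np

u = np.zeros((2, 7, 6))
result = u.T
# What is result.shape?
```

(6, 7, 2)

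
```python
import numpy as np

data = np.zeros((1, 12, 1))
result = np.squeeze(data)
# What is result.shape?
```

(12,)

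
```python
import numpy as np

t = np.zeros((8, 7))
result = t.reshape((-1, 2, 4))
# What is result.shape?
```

(7, 2, 4)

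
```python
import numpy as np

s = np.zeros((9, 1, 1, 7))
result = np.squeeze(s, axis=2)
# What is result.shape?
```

(9, 1, 7)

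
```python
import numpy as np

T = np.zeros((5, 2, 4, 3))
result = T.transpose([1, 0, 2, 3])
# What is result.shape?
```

(2, 5, 4, 3)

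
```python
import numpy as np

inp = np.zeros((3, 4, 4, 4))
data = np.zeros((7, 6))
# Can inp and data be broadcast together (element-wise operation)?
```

No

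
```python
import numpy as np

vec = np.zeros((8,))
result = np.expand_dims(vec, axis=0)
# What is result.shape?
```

(1, 8)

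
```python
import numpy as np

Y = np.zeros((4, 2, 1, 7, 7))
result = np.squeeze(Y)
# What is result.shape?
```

(4, 2, 7, 7)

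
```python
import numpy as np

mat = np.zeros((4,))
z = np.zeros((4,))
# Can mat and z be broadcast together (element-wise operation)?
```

Yes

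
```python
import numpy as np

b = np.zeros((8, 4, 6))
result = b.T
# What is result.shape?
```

(6, 4, 8)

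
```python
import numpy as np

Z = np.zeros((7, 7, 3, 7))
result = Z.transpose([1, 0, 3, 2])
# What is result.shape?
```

(7, 7, 7, 3)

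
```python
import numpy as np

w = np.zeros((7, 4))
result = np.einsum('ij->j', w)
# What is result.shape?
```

(4,)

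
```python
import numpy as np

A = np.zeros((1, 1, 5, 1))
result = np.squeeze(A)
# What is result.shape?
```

(5,)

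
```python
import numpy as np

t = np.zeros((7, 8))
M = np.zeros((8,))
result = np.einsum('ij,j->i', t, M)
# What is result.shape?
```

(7,)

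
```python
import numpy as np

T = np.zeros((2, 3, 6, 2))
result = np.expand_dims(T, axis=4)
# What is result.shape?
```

(2, 3, 6, 2, 1)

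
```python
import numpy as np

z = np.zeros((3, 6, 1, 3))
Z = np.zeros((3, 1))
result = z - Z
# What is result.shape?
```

(3, 6, 3, 3)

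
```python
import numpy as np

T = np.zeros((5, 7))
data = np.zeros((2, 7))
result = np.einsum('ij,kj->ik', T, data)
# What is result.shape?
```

(5, 2)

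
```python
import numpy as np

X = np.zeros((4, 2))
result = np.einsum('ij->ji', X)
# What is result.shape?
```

(2, 4)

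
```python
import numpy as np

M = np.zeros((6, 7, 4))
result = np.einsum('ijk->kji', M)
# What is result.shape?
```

(4, 7, 6)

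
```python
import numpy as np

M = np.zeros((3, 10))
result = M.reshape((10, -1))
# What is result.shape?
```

(10, 3)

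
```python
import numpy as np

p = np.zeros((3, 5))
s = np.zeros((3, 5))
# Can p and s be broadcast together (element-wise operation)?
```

Yes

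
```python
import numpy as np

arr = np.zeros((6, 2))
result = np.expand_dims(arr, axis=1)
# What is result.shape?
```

(6, 1, 2)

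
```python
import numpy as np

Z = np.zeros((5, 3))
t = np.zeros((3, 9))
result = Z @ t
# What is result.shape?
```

(5, 9)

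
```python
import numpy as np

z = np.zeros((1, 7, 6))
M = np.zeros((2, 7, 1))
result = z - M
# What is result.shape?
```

(2, 7, 6)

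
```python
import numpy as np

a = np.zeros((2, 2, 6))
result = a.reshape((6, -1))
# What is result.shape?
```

(6, 4)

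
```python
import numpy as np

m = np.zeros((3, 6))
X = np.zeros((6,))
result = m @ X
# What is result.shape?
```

(3,)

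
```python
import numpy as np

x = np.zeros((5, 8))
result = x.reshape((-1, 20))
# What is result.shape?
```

(2, 20)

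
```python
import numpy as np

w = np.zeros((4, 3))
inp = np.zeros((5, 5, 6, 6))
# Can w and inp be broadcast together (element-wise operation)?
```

No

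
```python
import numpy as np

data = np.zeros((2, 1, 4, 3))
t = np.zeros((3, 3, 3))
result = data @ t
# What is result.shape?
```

(2, 3, 4, 3)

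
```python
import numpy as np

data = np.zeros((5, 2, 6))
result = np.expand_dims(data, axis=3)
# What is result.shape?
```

(5, 2, 6, 1)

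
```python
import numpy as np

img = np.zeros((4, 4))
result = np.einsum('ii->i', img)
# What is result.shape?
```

(4,)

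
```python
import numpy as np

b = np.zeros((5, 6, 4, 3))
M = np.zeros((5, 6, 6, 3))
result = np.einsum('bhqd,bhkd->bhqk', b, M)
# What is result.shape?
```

(5, 6, 4, 6)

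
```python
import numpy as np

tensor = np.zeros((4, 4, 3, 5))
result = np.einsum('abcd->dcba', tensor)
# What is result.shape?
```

(5, 3, 4, 4)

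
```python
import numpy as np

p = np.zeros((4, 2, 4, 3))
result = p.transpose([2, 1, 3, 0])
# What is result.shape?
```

(4, 2, 3, 4)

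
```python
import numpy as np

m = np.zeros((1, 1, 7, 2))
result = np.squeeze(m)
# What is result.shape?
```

(7, 2)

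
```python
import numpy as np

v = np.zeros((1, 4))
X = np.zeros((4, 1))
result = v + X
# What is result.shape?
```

(4, 4)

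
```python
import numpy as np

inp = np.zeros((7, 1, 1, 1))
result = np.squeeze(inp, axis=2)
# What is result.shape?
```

(7, 1, 1)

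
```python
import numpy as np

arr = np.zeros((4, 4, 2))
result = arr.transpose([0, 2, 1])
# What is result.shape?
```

(4, 2, 4)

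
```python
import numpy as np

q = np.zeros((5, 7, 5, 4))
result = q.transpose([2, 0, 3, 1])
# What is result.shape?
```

(5, 5, 4, 7)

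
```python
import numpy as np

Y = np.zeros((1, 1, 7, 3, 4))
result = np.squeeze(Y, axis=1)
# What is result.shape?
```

(1, 7, 3, 4)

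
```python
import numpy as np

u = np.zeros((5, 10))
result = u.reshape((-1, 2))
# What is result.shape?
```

(25, 2)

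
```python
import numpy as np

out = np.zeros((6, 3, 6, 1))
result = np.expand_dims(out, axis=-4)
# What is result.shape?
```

(6, 1, 3, 6, 1)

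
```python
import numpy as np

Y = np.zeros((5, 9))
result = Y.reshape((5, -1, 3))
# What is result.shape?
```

(5, 3, 3)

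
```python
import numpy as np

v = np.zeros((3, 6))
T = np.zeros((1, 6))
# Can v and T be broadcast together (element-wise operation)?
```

Yes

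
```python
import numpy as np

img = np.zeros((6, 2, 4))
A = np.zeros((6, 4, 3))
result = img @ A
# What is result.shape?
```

(6, 2, 3)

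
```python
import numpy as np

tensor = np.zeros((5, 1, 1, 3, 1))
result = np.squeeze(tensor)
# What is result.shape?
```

(5, 3)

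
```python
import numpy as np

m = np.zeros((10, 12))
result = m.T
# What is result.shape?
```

(12, 10)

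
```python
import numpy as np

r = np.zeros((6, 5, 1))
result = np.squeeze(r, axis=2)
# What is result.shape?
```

(6, 5)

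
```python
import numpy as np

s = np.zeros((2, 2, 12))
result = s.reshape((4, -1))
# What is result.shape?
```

(4, 12)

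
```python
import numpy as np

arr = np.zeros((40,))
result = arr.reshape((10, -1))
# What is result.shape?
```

(10, 4)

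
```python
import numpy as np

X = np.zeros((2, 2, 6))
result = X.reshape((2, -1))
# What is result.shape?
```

(2, 12)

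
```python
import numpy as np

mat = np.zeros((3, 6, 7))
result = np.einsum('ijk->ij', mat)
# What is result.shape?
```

(3, 6)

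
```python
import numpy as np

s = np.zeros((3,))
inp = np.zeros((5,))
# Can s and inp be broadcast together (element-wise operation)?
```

No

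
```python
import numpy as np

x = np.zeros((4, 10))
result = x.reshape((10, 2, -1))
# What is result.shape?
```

(10, 2, 2)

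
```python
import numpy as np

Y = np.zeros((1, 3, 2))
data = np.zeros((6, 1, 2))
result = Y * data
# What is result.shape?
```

(6, 3, 2)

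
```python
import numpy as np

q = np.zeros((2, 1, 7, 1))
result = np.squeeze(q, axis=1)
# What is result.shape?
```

(2, 7, 1)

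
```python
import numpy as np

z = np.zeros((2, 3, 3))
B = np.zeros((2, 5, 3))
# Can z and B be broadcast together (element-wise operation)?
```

No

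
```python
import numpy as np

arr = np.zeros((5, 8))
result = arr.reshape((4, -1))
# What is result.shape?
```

(4, 10)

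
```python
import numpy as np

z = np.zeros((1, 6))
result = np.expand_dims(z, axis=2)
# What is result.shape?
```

(1, 6, 1)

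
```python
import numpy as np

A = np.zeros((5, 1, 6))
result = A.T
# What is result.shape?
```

(6, 1, 5)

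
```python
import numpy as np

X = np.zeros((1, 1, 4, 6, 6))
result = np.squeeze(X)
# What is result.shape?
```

(4, 6, 6)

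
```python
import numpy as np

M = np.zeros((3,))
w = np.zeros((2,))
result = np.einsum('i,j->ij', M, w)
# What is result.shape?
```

(3, 2)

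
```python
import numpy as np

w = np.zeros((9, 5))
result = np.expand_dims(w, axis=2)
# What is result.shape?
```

(9, 5, 1)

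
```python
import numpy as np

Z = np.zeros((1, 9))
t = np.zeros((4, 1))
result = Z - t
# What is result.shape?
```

(4, 9)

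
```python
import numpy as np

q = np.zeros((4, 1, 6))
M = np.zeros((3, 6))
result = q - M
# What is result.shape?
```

(4, 3, 6)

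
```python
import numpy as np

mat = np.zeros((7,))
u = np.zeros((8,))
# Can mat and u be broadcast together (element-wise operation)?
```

No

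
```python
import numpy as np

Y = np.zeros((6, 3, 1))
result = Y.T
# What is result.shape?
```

(1, 3, 6)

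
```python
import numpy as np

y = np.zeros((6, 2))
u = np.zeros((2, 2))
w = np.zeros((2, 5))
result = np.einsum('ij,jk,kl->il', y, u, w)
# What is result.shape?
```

(6, 5)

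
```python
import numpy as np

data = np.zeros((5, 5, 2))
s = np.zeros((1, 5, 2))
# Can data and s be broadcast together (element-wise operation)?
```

Yes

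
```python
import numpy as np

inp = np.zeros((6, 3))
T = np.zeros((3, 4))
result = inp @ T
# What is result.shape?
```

(6, 4)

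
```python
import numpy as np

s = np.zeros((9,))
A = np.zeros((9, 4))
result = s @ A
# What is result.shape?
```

(4,)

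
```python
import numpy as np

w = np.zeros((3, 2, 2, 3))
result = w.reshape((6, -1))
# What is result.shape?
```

(6, 6)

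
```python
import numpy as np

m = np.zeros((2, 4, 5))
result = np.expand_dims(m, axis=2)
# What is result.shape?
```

(2, 4, 1, 5)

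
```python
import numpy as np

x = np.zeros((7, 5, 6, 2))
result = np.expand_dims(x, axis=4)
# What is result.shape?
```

(7, 5, 6, 2, 1)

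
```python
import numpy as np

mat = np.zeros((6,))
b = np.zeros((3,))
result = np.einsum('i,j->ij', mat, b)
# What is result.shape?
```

(6, 3)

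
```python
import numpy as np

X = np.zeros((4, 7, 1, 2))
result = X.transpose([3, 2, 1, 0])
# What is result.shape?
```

(2, 1, 7, 4)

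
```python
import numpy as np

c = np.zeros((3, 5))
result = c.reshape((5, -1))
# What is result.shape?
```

(5, 3)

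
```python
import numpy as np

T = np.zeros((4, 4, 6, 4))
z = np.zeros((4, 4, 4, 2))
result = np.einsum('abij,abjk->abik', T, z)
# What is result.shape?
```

(4, 4, 6, 2)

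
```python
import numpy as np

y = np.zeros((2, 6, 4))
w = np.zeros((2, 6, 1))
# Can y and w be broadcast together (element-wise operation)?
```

Yes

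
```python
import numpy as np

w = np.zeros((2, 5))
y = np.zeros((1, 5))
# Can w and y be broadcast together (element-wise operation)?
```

Yes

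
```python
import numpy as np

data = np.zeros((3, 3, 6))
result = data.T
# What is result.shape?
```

(6, 3, 3)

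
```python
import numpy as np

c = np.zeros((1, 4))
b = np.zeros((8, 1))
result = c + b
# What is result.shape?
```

(8, 4)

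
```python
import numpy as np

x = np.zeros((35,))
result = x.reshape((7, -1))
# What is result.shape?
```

(7, 5)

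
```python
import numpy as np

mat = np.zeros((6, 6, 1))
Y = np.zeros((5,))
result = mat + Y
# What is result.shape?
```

(6, 6, 5)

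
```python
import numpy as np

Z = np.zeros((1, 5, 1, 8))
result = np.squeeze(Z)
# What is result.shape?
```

(5, 8)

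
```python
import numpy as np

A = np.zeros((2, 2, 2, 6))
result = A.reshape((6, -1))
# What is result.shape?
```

(6, 8)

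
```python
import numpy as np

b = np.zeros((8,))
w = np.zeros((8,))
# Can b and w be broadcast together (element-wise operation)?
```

Yes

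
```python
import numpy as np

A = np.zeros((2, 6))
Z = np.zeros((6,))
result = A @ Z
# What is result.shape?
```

(2,)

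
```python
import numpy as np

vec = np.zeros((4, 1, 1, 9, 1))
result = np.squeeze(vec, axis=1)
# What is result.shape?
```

(4, 1, 9, 1)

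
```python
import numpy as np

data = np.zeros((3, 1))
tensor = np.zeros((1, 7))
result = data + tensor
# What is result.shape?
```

(3, 7)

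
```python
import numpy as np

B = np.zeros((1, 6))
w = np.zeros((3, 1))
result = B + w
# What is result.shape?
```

(3, 6)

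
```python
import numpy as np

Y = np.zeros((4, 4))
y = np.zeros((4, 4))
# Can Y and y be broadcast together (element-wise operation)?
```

Yes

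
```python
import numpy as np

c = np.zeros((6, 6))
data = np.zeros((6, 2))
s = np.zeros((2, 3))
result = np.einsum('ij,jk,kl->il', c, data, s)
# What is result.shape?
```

(6, 3)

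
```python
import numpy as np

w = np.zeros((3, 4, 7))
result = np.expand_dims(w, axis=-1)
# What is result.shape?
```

(3, 4, 7, 1)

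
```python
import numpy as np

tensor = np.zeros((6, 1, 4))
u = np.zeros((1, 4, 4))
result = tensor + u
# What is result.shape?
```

(6, 4, 4)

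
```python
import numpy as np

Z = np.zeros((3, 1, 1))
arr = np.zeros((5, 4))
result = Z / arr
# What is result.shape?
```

(3, 5, 4)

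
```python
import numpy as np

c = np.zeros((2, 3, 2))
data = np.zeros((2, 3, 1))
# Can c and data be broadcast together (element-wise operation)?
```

Yes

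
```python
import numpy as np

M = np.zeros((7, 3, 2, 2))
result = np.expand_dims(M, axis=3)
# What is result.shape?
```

(7, 3, 2, 1, 2)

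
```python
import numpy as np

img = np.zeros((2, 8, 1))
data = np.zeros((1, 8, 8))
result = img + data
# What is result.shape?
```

(2, 8, 8)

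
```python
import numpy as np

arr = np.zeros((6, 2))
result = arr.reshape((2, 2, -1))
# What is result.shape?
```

(2, 2, 3)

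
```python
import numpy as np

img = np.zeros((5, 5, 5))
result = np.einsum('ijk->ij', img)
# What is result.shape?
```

(5, 5)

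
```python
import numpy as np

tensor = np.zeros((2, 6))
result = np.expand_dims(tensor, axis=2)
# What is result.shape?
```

(2, 6, 1)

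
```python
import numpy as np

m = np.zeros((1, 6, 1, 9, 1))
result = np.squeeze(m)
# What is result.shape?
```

(6, 9)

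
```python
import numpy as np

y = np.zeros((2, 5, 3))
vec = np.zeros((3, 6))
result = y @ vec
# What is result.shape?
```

(2, 5, 6)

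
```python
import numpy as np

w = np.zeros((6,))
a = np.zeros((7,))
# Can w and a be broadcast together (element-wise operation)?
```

No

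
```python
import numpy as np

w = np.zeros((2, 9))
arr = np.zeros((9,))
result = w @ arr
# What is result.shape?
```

(2,)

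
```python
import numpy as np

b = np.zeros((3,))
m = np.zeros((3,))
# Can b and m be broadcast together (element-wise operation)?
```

Yes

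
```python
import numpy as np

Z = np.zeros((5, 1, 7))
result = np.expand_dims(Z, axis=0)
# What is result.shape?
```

(1, 5, 1, 7)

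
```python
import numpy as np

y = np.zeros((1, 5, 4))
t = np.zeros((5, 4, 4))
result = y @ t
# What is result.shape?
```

(5, 5, 4)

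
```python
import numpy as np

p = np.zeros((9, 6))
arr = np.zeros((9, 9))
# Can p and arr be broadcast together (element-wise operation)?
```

No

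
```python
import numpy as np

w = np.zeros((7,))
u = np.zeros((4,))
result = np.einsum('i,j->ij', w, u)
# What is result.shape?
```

(7, 4)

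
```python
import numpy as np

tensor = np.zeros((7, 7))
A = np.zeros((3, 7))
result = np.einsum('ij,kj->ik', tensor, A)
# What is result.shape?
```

(7, 3)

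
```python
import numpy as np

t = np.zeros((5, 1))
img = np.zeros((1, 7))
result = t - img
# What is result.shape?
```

(5, 7)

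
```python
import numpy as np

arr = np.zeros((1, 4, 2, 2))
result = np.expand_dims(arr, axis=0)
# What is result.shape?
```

(1, 1, 4, 2, 2)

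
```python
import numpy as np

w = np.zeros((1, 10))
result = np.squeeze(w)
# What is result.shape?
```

(10,)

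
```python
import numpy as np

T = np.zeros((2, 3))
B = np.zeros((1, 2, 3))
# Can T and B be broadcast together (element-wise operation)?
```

Yes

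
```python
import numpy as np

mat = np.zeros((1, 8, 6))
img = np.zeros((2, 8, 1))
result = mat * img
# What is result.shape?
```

(2, 8, 6)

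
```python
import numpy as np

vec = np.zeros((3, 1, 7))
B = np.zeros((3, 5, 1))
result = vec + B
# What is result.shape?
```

(3, 5, 7)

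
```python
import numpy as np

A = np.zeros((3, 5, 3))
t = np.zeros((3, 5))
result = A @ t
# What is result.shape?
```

(3, 5, 5)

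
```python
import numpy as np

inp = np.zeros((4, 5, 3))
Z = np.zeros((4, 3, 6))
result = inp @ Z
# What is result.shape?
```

(4, 5, 6)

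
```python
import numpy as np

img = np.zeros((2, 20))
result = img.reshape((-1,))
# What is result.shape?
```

(40,)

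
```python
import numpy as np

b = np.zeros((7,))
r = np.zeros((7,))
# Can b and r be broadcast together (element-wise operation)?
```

Yes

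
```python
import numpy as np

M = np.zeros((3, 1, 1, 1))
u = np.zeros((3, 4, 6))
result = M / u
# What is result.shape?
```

(3, 3, 4, 6)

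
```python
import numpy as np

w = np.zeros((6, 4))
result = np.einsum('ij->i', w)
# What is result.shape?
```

(6,)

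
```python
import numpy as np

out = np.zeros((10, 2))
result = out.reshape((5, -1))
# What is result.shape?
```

(5, 4)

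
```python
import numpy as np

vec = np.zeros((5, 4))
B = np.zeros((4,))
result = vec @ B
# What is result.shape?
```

(5,)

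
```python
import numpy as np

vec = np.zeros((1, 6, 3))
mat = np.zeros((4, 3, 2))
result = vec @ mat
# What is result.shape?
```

(4, 6, 2)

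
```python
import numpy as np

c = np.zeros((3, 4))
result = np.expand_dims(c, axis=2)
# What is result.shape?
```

(3, 4, 1)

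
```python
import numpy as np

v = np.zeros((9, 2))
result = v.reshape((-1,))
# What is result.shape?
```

(18,)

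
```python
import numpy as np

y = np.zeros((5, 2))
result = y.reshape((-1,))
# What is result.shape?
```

(10,)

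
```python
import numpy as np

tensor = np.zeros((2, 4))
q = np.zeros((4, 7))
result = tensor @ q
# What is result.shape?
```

(2, 7)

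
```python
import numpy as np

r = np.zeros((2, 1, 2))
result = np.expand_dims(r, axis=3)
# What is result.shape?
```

(2, 1, 2, 1)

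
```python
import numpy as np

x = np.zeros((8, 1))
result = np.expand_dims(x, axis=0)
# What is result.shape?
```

(1, 8, 1)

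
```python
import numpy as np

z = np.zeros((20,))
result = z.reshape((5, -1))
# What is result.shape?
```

(5, 4)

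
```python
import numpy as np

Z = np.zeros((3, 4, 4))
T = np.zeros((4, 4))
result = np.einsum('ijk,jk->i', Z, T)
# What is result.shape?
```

(3,)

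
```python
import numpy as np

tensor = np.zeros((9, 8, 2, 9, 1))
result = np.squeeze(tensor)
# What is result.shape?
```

(9, 8, 2, 9)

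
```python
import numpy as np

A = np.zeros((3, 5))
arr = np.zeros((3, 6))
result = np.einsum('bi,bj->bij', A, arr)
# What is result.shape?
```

(3, 5, 6)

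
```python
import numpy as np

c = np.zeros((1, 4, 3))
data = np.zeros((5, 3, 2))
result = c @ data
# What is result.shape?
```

(5, 4, 2)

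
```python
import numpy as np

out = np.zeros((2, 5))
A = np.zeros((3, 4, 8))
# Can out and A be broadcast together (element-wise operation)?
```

No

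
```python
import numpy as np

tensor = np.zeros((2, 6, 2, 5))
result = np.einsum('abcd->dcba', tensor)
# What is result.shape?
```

(5, 2, 6, 2)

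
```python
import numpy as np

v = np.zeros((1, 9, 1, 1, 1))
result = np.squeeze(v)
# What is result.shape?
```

(9,)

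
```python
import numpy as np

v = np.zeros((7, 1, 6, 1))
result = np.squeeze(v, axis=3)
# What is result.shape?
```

(7, 1, 6)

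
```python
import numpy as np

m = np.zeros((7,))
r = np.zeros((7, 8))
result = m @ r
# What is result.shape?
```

(8,)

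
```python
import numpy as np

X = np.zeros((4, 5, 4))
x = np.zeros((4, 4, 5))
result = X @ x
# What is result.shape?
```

(4, 5, 5)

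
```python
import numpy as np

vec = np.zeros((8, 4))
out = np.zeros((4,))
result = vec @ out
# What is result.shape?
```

(8,)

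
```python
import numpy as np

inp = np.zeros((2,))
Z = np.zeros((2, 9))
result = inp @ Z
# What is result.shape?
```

(9,)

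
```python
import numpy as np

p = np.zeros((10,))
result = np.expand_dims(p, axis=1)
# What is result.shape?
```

(10, 1)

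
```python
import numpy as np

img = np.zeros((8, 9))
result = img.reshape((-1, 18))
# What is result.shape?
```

(4, 18)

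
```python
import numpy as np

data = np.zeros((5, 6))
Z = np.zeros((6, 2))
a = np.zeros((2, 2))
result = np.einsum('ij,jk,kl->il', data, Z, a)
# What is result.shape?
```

(5, 2)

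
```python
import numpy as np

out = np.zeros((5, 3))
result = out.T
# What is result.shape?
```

(3, 5)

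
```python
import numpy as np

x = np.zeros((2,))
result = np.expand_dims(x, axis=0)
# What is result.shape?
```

(1, 2)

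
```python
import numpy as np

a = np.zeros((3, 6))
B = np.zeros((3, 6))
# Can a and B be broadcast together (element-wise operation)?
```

Yes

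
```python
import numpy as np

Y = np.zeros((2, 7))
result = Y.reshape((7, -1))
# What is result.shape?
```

(7, 2)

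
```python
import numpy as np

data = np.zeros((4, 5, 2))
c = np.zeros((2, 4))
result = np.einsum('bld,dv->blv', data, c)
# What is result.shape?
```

(4, 5, 4)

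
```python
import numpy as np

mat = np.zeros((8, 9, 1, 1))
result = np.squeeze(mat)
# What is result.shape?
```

(8, 9)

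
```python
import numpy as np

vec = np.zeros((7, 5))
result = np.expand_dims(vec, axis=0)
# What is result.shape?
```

(1, 7, 5)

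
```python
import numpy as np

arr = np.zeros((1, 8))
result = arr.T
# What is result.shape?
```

(8, 1)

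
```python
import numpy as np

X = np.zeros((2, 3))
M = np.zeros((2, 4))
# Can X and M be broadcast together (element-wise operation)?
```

No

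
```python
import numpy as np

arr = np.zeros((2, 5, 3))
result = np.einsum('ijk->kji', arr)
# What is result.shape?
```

(3, 5, 2)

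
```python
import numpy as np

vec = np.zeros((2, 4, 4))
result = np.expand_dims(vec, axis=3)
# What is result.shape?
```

(2, 4, 4, 1)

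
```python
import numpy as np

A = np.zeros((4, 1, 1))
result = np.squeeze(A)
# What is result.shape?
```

(4,)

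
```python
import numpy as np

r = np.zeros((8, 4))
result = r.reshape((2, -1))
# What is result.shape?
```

(2, 16)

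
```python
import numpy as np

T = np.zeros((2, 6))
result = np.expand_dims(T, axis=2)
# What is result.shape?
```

(2, 6, 1)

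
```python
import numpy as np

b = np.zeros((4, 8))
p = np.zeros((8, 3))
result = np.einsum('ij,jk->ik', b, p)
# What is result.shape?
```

(4, 3)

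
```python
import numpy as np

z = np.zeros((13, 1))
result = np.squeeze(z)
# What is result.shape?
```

(13,)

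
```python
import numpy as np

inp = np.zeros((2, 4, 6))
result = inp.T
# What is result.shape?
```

(6, 4, 2)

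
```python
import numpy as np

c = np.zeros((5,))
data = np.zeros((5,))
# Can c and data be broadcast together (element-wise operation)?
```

Yes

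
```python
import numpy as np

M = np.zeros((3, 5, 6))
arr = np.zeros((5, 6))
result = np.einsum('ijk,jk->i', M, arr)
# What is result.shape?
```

(3,)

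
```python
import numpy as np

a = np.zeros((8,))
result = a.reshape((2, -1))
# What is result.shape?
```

(2, 4)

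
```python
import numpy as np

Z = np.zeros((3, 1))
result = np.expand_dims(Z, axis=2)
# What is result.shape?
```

(3, 1, 1)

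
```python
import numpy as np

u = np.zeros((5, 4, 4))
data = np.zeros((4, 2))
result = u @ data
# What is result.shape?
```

(5, 4, 2)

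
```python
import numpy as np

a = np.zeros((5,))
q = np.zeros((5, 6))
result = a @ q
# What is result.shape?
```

(6,)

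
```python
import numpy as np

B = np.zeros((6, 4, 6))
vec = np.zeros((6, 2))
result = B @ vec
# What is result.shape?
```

(6, 4, 2)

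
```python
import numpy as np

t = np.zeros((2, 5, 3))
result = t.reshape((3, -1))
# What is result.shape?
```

(3, 10)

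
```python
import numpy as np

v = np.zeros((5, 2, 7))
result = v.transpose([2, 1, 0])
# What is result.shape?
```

(7, 2, 5)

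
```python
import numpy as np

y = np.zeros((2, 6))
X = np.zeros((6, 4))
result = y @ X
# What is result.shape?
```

(2, 4)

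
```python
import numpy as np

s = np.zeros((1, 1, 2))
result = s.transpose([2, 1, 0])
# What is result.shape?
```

(2, 1, 1)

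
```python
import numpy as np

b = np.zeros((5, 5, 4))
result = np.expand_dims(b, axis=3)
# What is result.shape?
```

(5, 5, 4, 1)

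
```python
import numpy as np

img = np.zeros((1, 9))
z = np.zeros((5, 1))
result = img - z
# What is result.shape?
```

(5, 9)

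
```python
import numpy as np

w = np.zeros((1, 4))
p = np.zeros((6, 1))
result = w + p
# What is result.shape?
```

(6, 4)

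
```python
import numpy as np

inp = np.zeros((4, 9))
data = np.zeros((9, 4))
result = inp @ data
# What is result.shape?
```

(4, 4)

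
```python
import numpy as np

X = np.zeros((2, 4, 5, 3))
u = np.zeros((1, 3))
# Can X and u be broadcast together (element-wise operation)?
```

Yes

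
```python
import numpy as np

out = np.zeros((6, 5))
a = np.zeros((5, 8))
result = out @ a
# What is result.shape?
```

(6, 8)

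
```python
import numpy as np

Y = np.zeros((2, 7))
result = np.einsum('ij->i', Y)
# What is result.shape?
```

(2,)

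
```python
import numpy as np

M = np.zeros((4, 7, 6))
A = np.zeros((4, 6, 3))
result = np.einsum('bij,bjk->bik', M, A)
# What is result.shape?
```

(4, 7, 3)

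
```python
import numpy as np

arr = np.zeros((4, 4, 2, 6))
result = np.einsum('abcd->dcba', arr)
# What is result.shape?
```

(6, 2, 4, 4)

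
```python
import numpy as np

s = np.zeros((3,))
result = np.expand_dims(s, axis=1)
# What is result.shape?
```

(3, 1)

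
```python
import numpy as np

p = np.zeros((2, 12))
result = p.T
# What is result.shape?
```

(12, 2)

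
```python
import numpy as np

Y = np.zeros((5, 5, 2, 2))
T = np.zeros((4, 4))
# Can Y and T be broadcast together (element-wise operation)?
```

No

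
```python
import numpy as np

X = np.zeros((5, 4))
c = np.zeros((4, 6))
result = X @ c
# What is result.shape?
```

(5, 6)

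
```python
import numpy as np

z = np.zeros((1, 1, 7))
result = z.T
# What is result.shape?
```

(7, 1, 1)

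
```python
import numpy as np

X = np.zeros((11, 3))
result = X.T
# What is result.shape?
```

(3, 11)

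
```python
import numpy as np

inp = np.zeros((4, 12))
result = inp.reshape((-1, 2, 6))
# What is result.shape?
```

(4, 2, 6)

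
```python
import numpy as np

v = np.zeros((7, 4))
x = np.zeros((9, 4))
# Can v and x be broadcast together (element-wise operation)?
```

No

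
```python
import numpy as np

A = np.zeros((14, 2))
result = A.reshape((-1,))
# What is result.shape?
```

(28,)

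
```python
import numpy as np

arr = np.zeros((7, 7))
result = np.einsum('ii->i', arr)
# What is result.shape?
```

(7,)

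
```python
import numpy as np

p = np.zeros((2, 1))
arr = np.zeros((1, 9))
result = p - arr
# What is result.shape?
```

(2, 9)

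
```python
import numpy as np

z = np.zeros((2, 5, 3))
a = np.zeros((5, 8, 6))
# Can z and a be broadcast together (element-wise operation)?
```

No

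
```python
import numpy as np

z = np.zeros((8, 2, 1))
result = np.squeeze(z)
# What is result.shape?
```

(8, 2)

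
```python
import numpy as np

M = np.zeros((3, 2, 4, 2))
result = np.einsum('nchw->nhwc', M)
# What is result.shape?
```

(3, 4, 2, 2)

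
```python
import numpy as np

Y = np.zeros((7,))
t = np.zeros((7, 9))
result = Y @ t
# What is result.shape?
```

(9,)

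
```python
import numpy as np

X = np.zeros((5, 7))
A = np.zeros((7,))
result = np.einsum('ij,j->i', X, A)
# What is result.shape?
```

(5,)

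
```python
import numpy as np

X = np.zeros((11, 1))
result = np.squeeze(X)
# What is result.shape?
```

(11,)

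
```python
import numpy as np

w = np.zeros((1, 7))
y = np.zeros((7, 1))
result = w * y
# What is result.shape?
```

(7, 7)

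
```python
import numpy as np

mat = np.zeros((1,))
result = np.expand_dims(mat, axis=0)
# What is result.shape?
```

(1, 1)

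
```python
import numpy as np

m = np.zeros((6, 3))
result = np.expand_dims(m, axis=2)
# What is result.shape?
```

(6, 3, 1)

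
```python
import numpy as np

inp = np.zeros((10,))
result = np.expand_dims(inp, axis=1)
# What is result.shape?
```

(10, 1)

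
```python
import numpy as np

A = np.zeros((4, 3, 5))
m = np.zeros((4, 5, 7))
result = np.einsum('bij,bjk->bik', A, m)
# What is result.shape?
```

(4, 3, 7)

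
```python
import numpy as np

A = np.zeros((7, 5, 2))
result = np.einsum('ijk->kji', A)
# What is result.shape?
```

(2, 5, 7)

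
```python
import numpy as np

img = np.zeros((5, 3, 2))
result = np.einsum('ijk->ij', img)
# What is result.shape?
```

(5, 3)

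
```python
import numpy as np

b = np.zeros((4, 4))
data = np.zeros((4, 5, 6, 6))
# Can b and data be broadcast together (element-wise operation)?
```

No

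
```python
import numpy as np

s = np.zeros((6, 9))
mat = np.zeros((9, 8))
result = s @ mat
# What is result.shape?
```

(6, 8)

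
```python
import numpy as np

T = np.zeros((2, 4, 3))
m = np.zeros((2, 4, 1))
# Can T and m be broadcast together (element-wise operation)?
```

Yes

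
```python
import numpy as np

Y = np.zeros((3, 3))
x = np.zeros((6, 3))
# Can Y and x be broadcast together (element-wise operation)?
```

No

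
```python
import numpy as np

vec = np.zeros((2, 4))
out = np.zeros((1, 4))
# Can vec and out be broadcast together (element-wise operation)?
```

Yes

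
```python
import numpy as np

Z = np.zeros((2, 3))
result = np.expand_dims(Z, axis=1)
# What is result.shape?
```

(2, 1, 3)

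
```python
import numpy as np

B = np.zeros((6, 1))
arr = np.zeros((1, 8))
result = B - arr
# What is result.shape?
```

(6, 8)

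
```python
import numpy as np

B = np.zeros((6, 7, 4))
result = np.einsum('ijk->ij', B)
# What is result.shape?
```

(6, 7)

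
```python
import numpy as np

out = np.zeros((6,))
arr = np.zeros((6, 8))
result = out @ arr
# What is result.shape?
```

(8,)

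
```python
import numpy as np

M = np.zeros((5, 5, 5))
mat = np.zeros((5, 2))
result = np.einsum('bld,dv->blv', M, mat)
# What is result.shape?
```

(5, 5, 2)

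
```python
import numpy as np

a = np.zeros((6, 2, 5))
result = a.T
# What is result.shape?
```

(5, 2, 6)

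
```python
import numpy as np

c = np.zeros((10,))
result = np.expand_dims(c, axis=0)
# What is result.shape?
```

(1, 10)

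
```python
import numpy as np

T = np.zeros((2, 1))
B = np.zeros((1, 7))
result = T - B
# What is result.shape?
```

(2, 7)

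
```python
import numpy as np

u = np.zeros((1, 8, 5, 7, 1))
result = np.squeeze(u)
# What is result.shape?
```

(8, 5, 7)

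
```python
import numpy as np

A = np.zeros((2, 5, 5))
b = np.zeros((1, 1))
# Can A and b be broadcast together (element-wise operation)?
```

Yes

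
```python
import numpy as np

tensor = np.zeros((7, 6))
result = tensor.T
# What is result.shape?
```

(6, 7)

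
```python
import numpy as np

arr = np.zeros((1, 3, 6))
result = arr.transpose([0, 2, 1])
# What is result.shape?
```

(1, 6, 3)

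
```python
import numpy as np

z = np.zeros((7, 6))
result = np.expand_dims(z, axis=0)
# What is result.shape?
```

(1, 7, 6)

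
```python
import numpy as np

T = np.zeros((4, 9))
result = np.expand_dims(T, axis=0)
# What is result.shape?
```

(1, 4, 9)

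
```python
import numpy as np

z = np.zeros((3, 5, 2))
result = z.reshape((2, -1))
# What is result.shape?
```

(2, 15)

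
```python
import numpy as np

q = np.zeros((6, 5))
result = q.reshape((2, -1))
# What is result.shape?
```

(2, 15)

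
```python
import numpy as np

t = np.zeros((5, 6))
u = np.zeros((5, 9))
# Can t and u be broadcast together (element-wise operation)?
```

No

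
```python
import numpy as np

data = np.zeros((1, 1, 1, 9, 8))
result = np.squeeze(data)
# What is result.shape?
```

(9, 8)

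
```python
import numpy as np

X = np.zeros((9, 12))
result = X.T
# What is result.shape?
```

(12, 9)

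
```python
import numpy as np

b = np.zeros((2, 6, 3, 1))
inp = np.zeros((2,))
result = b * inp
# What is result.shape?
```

(2, 6, 3, 2)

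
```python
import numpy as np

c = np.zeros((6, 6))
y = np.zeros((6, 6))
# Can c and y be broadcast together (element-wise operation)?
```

Yes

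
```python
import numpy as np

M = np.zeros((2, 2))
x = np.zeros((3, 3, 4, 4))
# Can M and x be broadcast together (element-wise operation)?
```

No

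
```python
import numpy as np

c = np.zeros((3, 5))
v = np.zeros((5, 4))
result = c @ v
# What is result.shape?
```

(3, 4)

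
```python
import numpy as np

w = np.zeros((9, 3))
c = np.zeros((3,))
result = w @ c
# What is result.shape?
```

(9,)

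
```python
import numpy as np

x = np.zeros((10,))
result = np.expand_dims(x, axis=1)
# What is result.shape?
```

(10, 1)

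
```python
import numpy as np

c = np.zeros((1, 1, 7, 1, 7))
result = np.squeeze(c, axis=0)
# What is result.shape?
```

(1, 7, 1, 7)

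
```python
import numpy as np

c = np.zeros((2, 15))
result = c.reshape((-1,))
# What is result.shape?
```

(30,)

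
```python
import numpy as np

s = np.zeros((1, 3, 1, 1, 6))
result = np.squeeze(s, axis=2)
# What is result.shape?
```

(1, 3, 1, 6)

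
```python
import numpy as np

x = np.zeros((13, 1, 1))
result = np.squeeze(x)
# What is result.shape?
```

(13,)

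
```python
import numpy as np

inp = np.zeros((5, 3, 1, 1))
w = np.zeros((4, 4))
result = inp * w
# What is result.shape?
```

(5, 3, 4, 4)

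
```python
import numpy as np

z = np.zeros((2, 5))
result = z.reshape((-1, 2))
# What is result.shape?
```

(5, 2)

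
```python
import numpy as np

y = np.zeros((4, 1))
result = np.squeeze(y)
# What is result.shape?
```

(4,)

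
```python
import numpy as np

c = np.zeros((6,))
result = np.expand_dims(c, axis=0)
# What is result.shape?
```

(1, 6)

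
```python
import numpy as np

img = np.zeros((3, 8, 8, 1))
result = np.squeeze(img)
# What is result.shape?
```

(3, 8, 8)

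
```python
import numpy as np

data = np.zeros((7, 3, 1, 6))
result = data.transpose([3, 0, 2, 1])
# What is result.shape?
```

(6, 7, 1, 3)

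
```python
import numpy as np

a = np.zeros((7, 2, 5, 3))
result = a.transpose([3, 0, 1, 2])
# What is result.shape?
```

(3, 7, 2, 5)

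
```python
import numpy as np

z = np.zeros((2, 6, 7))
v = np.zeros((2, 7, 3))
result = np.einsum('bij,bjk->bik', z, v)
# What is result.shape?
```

(2, 6, 3)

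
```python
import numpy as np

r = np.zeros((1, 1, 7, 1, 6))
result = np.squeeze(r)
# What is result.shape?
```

(7, 6)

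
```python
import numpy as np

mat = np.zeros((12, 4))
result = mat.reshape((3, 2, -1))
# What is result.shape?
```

(3, 2, 8)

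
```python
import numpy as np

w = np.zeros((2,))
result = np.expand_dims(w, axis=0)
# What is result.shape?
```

(1, 2)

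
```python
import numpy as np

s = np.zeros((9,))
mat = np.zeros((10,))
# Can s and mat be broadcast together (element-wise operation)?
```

No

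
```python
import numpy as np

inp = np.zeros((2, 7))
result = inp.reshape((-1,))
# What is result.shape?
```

(14,)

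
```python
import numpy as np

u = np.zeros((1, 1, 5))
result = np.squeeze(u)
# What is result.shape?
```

(5,)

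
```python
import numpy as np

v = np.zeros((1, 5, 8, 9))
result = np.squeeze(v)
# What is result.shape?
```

(5, 8, 9)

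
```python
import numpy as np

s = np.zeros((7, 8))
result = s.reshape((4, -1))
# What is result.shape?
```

(4, 14)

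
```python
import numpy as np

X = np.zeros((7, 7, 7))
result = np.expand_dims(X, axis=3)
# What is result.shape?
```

(7, 7, 7, 1)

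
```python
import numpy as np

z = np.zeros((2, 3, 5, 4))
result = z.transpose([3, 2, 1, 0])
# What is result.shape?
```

(4, 5, 3, 2)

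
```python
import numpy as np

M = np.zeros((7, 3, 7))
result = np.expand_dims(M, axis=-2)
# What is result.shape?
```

(7, 3, 1, 7)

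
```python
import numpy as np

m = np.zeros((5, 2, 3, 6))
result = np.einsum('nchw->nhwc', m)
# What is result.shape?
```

(5, 3, 6, 2)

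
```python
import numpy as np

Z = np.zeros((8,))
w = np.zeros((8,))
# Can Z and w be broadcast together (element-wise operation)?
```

Yes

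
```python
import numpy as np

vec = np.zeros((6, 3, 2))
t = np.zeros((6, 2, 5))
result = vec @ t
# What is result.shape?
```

(6, 3, 5)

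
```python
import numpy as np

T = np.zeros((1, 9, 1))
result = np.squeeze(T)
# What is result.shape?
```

(9,)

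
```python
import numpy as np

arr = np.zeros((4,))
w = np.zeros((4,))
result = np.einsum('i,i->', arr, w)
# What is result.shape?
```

()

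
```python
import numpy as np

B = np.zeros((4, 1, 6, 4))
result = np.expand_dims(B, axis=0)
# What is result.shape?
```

(1, 4, 1, 6, 4)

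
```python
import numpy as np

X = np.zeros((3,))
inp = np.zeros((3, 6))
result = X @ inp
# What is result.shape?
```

(6,)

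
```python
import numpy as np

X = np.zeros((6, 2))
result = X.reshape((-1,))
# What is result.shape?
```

(12,)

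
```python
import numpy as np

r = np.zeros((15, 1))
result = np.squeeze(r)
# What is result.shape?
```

(15,)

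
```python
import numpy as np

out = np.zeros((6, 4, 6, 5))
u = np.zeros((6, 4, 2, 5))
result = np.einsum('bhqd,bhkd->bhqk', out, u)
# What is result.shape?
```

(6, 4, 6, 2)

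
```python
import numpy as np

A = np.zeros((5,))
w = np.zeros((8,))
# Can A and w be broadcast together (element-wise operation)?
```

No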